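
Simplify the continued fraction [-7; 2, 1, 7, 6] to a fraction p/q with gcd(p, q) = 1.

Build up convergents one term at a time:
a_0 = -7: -7/1
a_1 = 2: -13/2
a_2 = 1: -20/3
a_3 = 7: -153/23
a_4 = 6: -938/141

-938/141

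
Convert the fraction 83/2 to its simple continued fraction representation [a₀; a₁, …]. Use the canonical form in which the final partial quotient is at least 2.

83 ÷ 2 → quotient 41, remainder 1
2 ÷ 1 → quotient 2, remainder 0

[41; 2]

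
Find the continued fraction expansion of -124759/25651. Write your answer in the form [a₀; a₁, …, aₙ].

Run the Euclidean algorithm, recording each quotient:
-124759 ÷ 25651 → quotient -5, remainder 3496
25651 ÷ 3496 → quotient 7, remainder 1179
3496 ÷ 1179 → quotient 2, remainder 1138
1179 ÷ 1138 → quotient 1, remainder 41
1138 ÷ 41 → quotient 27, remainder 31
41 ÷ 31 → quotient 1, remainder 10
31 ÷ 10 → quotient 3, remainder 1
10 ÷ 1 → quotient 10, remainder 0

[-5; 7, 2, 1, 27, 1, 3, 10]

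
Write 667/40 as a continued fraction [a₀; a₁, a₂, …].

[16; 1, 2, 13]

⌊667/40⌋ = 16, remainder 27
⌊40/27⌋ = 1, remainder 13
⌊27/13⌋ = 2, remainder 1
⌊13/1⌋ = 13, remainder 0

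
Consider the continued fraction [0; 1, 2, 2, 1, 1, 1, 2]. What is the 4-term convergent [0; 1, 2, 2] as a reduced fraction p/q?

a_0 = 0: 0/1
a_1 = 1: 1/1
a_2 = 2: 2/3
a_3 = 2: 5/7

5/7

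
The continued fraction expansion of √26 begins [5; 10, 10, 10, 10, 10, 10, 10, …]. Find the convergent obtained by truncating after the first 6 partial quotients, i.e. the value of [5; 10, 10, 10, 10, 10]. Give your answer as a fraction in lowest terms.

Compute successive convergents:
a_0 = 5: 5/1
a_1 = 10: 51/10
a_2 = 10: 515/101
a_3 = 10: 5201/1020
a_4 = 10: 52525/10301
a_5 = 10: 530451/104030

530451/104030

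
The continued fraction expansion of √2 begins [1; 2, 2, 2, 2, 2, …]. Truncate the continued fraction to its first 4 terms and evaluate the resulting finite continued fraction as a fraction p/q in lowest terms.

17/12

a_0 = 1: 1/1
a_1 = 2: 3/2
a_2 = 2: 7/5
a_3 = 2: 17/12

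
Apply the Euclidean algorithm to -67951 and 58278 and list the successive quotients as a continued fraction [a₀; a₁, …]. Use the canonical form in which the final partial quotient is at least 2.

[-2; 1, 5, 40, 3, 3, 2, 10]

⌊-67951/58278⌋ = -2, remainder 48605
⌊58278/48605⌋ = 1, remainder 9673
⌊48605/9673⌋ = 5, remainder 240
⌊9673/240⌋ = 40, remainder 73
⌊240/73⌋ = 3, remainder 21
⌊73/21⌋ = 3, remainder 10
⌊21/10⌋ = 2, remainder 1
⌊10/1⌋ = 10, remainder 0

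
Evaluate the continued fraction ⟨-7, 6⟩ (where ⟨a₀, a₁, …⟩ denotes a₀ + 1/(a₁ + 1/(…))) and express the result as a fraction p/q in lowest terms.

-41/6

Start with 6.
-7 + 1/(6/1) = -7 + 1/6 = -41/6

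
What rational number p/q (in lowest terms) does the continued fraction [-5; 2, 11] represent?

Work from the innermost term outward:
Start with 11.
2 + 1/(11/1) = 2 + 1/11 = 23/11
-5 + 1/(23/11) = -5 + 11/23 = -104/23

-104/23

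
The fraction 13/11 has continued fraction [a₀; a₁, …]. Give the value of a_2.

2

13 = 1·11 + 2, so a_0 = 1
11 = 5·2 + 1, so a_1 = 5
2 = 2·1 + 0, so a_2 = 2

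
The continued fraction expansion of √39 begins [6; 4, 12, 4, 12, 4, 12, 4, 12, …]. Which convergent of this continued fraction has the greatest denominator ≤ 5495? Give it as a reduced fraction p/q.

15294/2449

a_0 = 6: 6/1  (≤ bound)
a_1 = 4: 25/4  (≤ bound)
a_2 = 12: 306/49  (≤ bound)
a_3 = 4: 1249/200  (≤ bound)
a_4 = 12: 15294/2449  (≤ bound)
a_5 = 4: 62425/9996  (> 5495, stop)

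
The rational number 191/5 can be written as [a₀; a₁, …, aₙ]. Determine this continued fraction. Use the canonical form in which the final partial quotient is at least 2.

Run the Euclidean algorithm, recording each quotient:
⌊191/5⌋ = 38, remainder 1
⌊5/1⌋ = 5, remainder 0

[38; 5]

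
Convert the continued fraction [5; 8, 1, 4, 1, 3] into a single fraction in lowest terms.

Start with 3.
1 + 1/(3/1) = 1 + 1/3 = 4/3
4 + 1/(4/3) = 4 + 3/4 = 19/4
1 + 1/(19/4) = 1 + 4/19 = 23/19
8 + 1/(23/19) = 8 + 19/23 = 203/23
5 + 1/(203/23) = 5 + 23/203 = 1038/203

1038/203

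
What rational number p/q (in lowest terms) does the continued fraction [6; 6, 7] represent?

265/43

Start with 7.
6 + 1/(7/1) = 6 + 1/7 = 43/7
6 + 1/(43/7) = 6 + 7/43 = 265/43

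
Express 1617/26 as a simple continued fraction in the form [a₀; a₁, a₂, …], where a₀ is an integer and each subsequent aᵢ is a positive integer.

[62; 5, 5]

⌊1617/26⌋ = 62, remainder 5
⌊26/5⌋ = 5, remainder 1
⌊5/1⌋ = 5, remainder 0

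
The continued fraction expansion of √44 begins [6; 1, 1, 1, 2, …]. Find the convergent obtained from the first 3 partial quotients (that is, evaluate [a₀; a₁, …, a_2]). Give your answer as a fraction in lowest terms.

Starting at the tail and folding back:
Start with 1.
1 + 1/(1/1) = 1 + 1/1 = 2/1
6 + 1/(2/1) = 6 + 1/2 = 13/2

13/2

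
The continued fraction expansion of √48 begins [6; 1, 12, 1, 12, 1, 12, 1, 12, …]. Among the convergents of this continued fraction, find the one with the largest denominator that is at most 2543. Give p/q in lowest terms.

a_0 = 6: 6/1  (≤ bound)
a_1 = 1: 7/1  (≤ bound)
a_2 = 12: 90/13  (≤ bound)
a_3 = 1: 97/14  (≤ bound)
a_4 = 12: 1254/181  (≤ bound)
a_5 = 1: 1351/195  (≤ bound)
a_6 = 12: 17466/2521  (≤ bound)
a_7 = 1: 18817/2716  (> 2543, stop)

17466/2521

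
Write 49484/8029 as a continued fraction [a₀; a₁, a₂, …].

[6; 6, 7, 1, 3, 42]

49484 ÷ 8029 → quotient 6, remainder 1310
8029 ÷ 1310 → quotient 6, remainder 169
1310 ÷ 169 → quotient 7, remainder 127
169 ÷ 127 → quotient 1, remainder 42
127 ÷ 42 → quotient 3, remainder 1
42 ÷ 1 → quotient 42, remainder 0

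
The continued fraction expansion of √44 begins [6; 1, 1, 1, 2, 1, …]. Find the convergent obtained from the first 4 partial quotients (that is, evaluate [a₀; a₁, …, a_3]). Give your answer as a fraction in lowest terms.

a_0 = 6: 6/1
a_1 = 1: 7/1
a_2 = 1: 13/2
a_3 = 1: 20/3

20/3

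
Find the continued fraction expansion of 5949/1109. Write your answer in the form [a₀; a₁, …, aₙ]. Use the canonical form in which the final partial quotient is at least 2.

[5; 2, 1, 2, 1, 11, 1, 7]

5949 = 5·1109 + 404, so a_0 = 5
1109 = 2·404 + 301, so a_1 = 2
404 = 1·301 + 103, so a_2 = 1
301 = 2·103 + 95, so a_3 = 2
103 = 1·95 + 8, so a_4 = 1
95 = 11·8 + 7, so a_5 = 11
8 = 1·7 + 1, so a_6 = 1
7 = 7·1 + 0, so a_7 = 7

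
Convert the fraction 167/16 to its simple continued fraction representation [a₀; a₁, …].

[10; 2, 3, 2]

167 ÷ 16 → quotient 10, remainder 7
16 ÷ 7 → quotient 2, remainder 2
7 ÷ 2 → quotient 3, remainder 1
2 ÷ 1 → quotient 2, remainder 0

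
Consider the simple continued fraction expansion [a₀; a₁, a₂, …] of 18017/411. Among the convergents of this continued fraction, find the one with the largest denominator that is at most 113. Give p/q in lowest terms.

List convergents until the denominator exceeds the bound:
a_0 = 43: 43/1  (≤ bound)
a_1 = 1: 44/1  (≤ bound)
a_2 = 5: 263/6  (≤ bound)
a_3 = 7: 1885/43  (≤ bound)
a_4 = 2: 4033/92  (≤ bound)
a_5 = 4: 18017/411  (> 113, stop)

4033/92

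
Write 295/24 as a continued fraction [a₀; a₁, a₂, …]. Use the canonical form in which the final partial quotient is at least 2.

[12; 3, 2, 3]

295 = 12·24 + 7, so a_0 = 12
24 = 3·7 + 3, so a_1 = 3
7 = 2·3 + 1, so a_2 = 2
3 = 3·1 + 0, so a_3 = 3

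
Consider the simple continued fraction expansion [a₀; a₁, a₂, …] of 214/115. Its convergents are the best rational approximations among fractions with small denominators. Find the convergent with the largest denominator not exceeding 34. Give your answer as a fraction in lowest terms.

13/7

a_0 = 1: 1/1  (≤ bound)
a_1 = 1: 2/1  (≤ bound)
a_2 = 6: 13/7  (≤ bound)
a_3 = 5: 67/36  (> 34, stop)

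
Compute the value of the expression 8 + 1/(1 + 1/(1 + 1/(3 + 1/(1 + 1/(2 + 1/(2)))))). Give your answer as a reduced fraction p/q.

a_0 = 8: 8/1
a_1 = 1: 9/1
a_2 = 1: 17/2
a_3 = 3: 60/7
a_4 = 1: 77/9
a_5 = 2: 214/25
a_6 = 2: 505/59

505/59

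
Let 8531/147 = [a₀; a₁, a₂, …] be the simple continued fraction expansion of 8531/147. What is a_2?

Run the Euclidean algorithm, recording each quotient:
8531 = 58·147 + 5, so a_0 = 58
147 = 29·5 + 2, so a_1 = 29
5 = 2·2 + 1, so a_2 = 2

2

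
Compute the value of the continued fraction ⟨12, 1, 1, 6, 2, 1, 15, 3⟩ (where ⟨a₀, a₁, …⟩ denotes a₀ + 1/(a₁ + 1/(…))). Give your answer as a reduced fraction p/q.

Start with 3.
15 + 1/(3/1) = 15 + 1/3 = 46/3
1 + 1/(46/3) = 1 + 3/46 = 49/46
2 + 1/(49/46) = 2 + 46/49 = 144/49
6 + 1/(144/49) = 6 + 49/144 = 913/144
1 + 1/(913/144) = 1 + 144/913 = 1057/913
1 + 1/(1057/913) = 1 + 913/1057 = 1970/1057
12 + 1/(1970/1057) = 12 + 1057/1970 = 24697/1970

24697/1970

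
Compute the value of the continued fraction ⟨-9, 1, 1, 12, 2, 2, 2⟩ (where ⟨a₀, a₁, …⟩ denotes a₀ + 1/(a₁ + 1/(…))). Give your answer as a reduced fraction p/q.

Build up convergents one term at a time:
a_0 = -9: -9/1
a_1 = 1: -8/1
a_2 = 1: -17/2
a_3 = 12: -212/25
a_4 = 2: -441/52
a_5 = 2: -1094/129
a_6 = 2: -2629/310

-2629/310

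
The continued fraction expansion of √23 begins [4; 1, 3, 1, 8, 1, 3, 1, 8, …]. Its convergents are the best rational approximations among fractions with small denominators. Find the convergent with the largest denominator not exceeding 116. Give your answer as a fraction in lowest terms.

List convergents until the denominator exceeds the bound:
a_0 = 4: 4/1  (≤ bound)
a_1 = 1: 5/1  (≤ bound)
a_2 = 3: 19/4  (≤ bound)
a_3 = 1: 24/5  (≤ bound)
a_4 = 8: 211/44  (≤ bound)
a_5 = 1: 235/49  (≤ bound)
a_6 = 3: 916/191  (> 116, stop)

235/49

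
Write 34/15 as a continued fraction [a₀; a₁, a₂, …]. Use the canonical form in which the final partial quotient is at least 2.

Apply division with remainder until the remainder is 0:
⌊34/15⌋ = 2, remainder 4
⌊15/4⌋ = 3, remainder 3
⌊4/3⌋ = 1, remainder 1
⌊3/1⌋ = 3, remainder 0

[2; 3, 1, 3]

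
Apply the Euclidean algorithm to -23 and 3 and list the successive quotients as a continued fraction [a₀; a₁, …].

-23 = -8·3 + 1, so a_0 = -8
3 = 3·1 + 0, so a_1 = 3

[-8; 3]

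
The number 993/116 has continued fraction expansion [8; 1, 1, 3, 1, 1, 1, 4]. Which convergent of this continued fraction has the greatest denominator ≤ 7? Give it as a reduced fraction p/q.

List convergents until the denominator exceeds the bound:
a_0 = 8: 8/1  (≤ bound)
a_1 = 1: 9/1  (≤ bound)
a_2 = 1: 17/2  (≤ bound)
a_3 = 3: 60/7  (≤ bound)
a_4 = 1: 77/9  (> 7, stop)

60/7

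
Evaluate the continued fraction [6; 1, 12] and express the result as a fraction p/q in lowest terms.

Compute successive convergents:
a_0 = 6: 6/1
a_1 = 1: 7/1
a_2 = 12: 90/13

90/13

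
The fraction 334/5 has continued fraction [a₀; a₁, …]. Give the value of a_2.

4

Apply division with remainder until the remainder is 0:
334 = 66·5 + 4, so a_0 = 66
5 = 1·4 + 1, so a_1 = 1
4 = 4·1 + 0, so a_2 = 4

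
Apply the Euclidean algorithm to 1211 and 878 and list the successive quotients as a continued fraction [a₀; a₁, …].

1211 = 1·878 + 333, so a_0 = 1
878 = 2·333 + 212, so a_1 = 2
333 = 1·212 + 121, so a_2 = 1
212 = 1·121 + 91, so a_3 = 1
121 = 1·91 + 30, so a_4 = 1
91 = 3·30 + 1, so a_5 = 3
30 = 30·1 + 0, so a_6 = 30

[1; 2, 1, 1, 1, 3, 30]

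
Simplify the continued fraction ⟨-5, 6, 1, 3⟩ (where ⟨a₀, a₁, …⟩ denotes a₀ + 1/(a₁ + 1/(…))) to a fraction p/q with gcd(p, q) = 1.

Build up convergents one term at a time:
a_0 = -5: -5/1
a_1 = 6: -29/6
a_2 = 1: -34/7
a_3 = 3: -131/27

-131/27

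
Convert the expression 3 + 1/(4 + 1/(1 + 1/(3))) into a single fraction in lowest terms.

a_0 = 3: 3/1
a_1 = 4: 13/4
a_2 = 1: 16/5
a_3 = 3: 61/19

61/19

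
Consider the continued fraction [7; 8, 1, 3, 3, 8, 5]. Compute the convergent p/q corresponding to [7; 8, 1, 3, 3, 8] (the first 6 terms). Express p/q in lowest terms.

6737/947

a_0 = 7: 7/1
a_1 = 8: 57/8
a_2 = 1: 64/9
a_3 = 3: 249/35
a_4 = 3: 811/114
a_5 = 8: 6737/947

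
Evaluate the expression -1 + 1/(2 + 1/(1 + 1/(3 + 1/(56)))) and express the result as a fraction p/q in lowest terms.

Start with 56.
3 + 1/(56/1) = 3 + 1/56 = 169/56
1 + 1/(169/56) = 1 + 56/169 = 225/169
2 + 1/(225/169) = 2 + 169/225 = 619/225
-1 + 1/(619/225) = -1 + 225/619 = -394/619

-394/619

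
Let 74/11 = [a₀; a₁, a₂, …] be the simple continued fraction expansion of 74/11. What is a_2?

74 = 6·11 + 8, so a_0 = 6
11 = 1·8 + 3, so a_1 = 1
8 = 2·3 + 2, so a_2 = 2

2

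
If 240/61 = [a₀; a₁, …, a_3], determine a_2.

240 = 3·61 + 57, so a_0 = 3
61 = 1·57 + 4, so a_1 = 1
57 = 14·4 + 1, so a_2 = 14

14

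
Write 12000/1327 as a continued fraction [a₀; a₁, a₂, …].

[9; 23, 3, 1, 1, 3, 2]

Run the Euclidean algorithm, recording each quotient:
12000 = 9·1327 + 57, so a_0 = 9
1327 = 23·57 + 16, so a_1 = 23
57 = 3·16 + 9, so a_2 = 3
16 = 1·9 + 7, so a_3 = 1
9 = 1·7 + 2, so a_4 = 1
7 = 3·2 + 1, so a_5 = 3
2 = 2·1 + 0, so a_6 = 2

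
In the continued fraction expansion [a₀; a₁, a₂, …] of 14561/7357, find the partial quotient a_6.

3

Run the Euclidean algorithm, recording each quotient:
⌊14561/7357⌋ = 1, remainder 7204
⌊7357/7204⌋ = 1, remainder 153
⌊7204/153⌋ = 47, remainder 13
⌊153/13⌋ = 11, remainder 10
⌊13/10⌋ = 1, remainder 3
⌊10/3⌋ = 3, remainder 1
⌊3/1⌋ = 3, remainder 0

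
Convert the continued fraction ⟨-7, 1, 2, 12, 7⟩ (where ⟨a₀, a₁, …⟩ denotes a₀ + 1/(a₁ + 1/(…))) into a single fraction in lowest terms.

Starting at the tail and folding back:
Start with 7.
12 + 1/(7/1) = 12 + 1/7 = 85/7
2 + 1/(85/7) = 2 + 7/85 = 177/85
1 + 1/(177/85) = 1 + 85/177 = 262/177
-7 + 1/(262/177) = -7 + 177/262 = -1657/262

-1657/262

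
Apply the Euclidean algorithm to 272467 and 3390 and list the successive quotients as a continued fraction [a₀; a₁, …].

[80; 2, 1, 2, 12, 11, 3]

Run the Euclidean algorithm, recording each quotient:
272467 ÷ 3390 → quotient 80, remainder 1267
3390 ÷ 1267 → quotient 2, remainder 856
1267 ÷ 856 → quotient 1, remainder 411
856 ÷ 411 → quotient 2, remainder 34
411 ÷ 34 → quotient 12, remainder 3
34 ÷ 3 → quotient 11, remainder 1
3 ÷ 1 → quotient 3, remainder 0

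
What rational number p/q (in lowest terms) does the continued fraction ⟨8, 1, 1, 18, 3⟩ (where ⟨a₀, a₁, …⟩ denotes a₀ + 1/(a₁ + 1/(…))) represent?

962/113

Start with 3.
18 + 1/(3/1) = 18 + 1/3 = 55/3
1 + 1/(55/3) = 1 + 3/55 = 58/55
1 + 1/(58/55) = 1 + 55/58 = 113/58
8 + 1/(113/58) = 8 + 58/113 = 962/113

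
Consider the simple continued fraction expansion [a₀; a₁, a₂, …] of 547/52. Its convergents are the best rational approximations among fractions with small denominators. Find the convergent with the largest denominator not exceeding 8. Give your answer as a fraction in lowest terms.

21/2

a_0 = 10: 10/1  (≤ bound)
a_1 = 1: 11/1  (≤ bound)
a_2 = 1: 21/2  (≤ bound)
a_3 = 12: 263/25  (> 8, stop)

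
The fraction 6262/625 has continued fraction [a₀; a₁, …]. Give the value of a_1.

Repeatedly divide and take the remainder:
6262 = 10·625 + 12, so a_0 = 10
625 = 52·12 + 1, so a_1 = 52

52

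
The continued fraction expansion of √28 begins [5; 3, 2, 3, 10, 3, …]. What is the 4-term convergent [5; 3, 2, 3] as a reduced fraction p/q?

127/24

a_0 = 5: 5/1
a_1 = 3: 16/3
a_2 = 2: 37/7
a_3 = 3: 127/24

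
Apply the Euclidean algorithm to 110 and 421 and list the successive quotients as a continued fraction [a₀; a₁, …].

110 ÷ 421 → quotient 0, remainder 110
421 ÷ 110 → quotient 3, remainder 91
110 ÷ 91 → quotient 1, remainder 19
91 ÷ 19 → quotient 4, remainder 15
19 ÷ 15 → quotient 1, remainder 4
15 ÷ 4 → quotient 3, remainder 3
4 ÷ 3 → quotient 1, remainder 1
3 ÷ 1 → quotient 3, remainder 0

[0; 3, 1, 4, 1, 3, 1, 3]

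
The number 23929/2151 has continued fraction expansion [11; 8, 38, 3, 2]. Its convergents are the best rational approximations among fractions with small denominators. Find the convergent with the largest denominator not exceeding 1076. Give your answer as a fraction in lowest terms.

List convergents until the denominator exceeds the bound:
a_0 = 11: 11/1  (≤ bound)
a_1 = 8: 89/8  (≤ bound)
a_2 = 38: 3393/305  (≤ bound)
a_3 = 3: 10268/923  (≤ bound)
a_4 = 2: 23929/2151  (> 1076, stop)

10268/923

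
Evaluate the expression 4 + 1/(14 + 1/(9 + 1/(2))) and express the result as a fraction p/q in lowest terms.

1091/268

Build up convergents one term at a time:
a_0 = 4: 4/1
a_1 = 14: 57/14
a_2 = 9: 517/127
a_3 = 2: 1091/268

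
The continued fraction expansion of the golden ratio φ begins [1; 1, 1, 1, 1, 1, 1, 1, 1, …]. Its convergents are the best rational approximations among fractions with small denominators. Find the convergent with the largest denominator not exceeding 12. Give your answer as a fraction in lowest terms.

List convergents until the denominator exceeds the bound:
a_0 = 1: 1/1  (≤ bound)
a_1 = 1: 2/1  (≤ bound)
a_2 = 1: 3/2  (≤ bound)
a_3 = 1: 5/3  (≤ bound)
a_4 = 1: 8/5  (≤ bound)
a_5 = 1: 13/8  (≤ bound)
a_6 = 1: 21/13  (> 12, stop)

13/8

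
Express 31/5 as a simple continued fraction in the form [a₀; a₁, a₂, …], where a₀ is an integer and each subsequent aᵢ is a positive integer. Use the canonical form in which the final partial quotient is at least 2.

[6; 5]

Repeatedly divide and take the remainder:
31 ÷ 5 → quotient 6, remainder 1
5 ÷ 1 → quotient 5, remainder 0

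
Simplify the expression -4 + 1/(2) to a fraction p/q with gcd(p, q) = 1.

Start with 2.
-4 + 1/(2/1) = -4 + 1/2 = -7/2

-7/2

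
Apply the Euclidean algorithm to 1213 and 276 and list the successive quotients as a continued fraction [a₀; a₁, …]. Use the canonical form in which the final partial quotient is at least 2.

⌊1213/276⌋ = 4, remainder 109
⌊276/109⌋ = 2, remainder 58
⌊109/58⌋ = 1, remainder 51
⌊58/51⌋ = 1, remainder 7
⌊51/7⌋ = 7, remainder 2
⌊7/2⌋ = 3, remainder 1
⌊2/1⌋ = 2, remainder 0

[4; 2, 1, 1, 7, 3, 2]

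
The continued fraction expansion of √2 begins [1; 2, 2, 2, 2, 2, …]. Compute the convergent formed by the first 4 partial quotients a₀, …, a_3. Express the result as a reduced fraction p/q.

Starting at the tail and folding back:
Start with 2.
2 + 1/(2/1) = 2 + 1/2 = 5/2
2 + 1/(5/2) = 2 + 2/5 = 12/5
1 + 1/(12/5) = 1 + 5/12 = 17/12

17/12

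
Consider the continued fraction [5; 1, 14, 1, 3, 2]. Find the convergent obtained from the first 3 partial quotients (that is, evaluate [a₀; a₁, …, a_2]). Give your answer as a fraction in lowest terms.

89/15

Compute successive convergents:
a_0 = 5: 5/1
a_1 = 1: 6/1
a_2 = 14: 89/15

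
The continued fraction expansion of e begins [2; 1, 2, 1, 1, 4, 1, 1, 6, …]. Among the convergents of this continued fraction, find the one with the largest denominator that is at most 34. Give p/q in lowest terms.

List convergents until the denominator exceeds the bound:
a_0 = 2: 2/1  (≤ bound)
a_1 = 1: 3/1  (≤ bound)
a_2 = 2: 8/3  (≤ bound)
a_3 = 1: 11/4  (≤ bound)
a_4 = 1: 19/7  (≤ bound)
a_5 = 4: 87/32  (≤ bound)
a_6 = 1: 106/39  (> 34, stop)

87/32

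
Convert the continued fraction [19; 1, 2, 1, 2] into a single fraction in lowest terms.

Use the convergent recurrence hₖ = aₖ·hₖ₋₁ + hₖ₋₂ (and likewise for the denominators kₖ):
a_0 = 19: 19/1
a_1 = 1: 20/1
a_2 = 2: 59/3
a_3 = 1: 79/4
a_4 = 2: 217/11

217/11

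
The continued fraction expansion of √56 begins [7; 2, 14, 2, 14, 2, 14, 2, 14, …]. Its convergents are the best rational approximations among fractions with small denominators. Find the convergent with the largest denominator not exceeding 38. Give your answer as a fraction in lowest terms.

217/29

a_0 = 7: 7/1  (≤ bound)
a_1 = 2: 15/2  (≤ bound)
a_2 = 14: 217/29  (≤ bound)
a_3 = 2: 449/60  (> 38, stop)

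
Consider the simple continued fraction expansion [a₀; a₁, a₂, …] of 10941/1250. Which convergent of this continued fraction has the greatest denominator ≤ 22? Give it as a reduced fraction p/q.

35/4

List convergents until the denominator exceeds the bound:
a_0 = 8: 8/1  (≤ bound)
a_1 = 1: 9/1  (≤ bound)
a_2 = 3: 35/4  (≤ bound)
a_3 = 22: 779/89  (> 22, stop)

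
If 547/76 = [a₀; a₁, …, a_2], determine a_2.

15

547 = 7·76 + 15, so a_0 = 7
76 = 5·15 + 1, so a_1 = 5
15 = 15·1 + 0, so a_2 = 15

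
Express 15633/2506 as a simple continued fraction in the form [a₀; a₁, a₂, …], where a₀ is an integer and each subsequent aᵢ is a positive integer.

15633 = 6·2506 + 597, so a_0 = 6
2506 = 4·597 + 118, so a_1 = 4
597 = 5·118 + 7, so a_2 = 5
118 = 16·7 + 6, so a_3 = 16
7 = 1·6 + 1, so a_4 = 1
6 = 6·1 + 0, so a_5 = 6

[6; 4, 5, 16, 1, 6]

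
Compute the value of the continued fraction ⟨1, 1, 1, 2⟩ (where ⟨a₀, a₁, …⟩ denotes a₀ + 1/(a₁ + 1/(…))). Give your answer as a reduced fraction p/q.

8/5

Start with 2.
1 + 1/(2/1) = 1 + 1/2 = 3/2
1 + 1/(3/2) = 1 + 2/3 = 5/3
1 + 1/(5/3) = 1 + 3/5 = 8/5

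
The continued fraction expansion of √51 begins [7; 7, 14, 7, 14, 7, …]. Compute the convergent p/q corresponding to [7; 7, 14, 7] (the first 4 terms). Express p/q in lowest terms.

Start with 7.
14 + 1/(7/1) = 14 + 1/7 = 99/7
7 + 1/(99/7) = 7 + 7/99 = 700/99
7 + 1/(700/99) = 7 + 99/700 = 4999/700

4999/700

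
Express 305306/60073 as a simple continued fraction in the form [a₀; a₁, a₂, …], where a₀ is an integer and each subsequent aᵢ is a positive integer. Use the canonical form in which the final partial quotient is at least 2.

Repeatedly divide and take the remainder:
305306 = 5·60073 + 4941, so a_0 = 5
60073 = 12·4941 + 781, so a_1 = 12
4941 = 6·781 + 255, so a_2 = 6
781 = 3·255 + 16, so a_3 = 3
255 = 15·16 + 15, so a_4 = 15
16 = 1·15 + 1, so a_5 = 1
15 = 15·1 + 0, so a_6 = 15

[5; 12, 6, 3, 15, 1, 15]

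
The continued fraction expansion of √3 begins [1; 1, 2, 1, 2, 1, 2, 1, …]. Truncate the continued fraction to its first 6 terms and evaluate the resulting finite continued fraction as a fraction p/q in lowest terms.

Compute successive convergents:
a_0 = 1: 1/1
a_1 = 1: 2/1
a_2 = 2: 5/3
a_3 = 1: 7/4
a_4 = 2: 19/11
a_5 = 1: 26/15

26/15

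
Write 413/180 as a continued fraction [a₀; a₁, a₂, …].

⌊413/180⌋ = 2, remainder 53
⌊180/53⌋ = 3, remainder 21
⌊53/21⌋ = 2, remainder 11
⌊21/11⌋ = 1, remainder 10
⌊11/10⌋ = 1, remainder 1
⌊10/1⌋ = 10, remainder 0

[2; 3, 2, 1, 1, 10]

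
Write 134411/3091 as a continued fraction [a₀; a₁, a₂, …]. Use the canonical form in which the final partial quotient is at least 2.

Apply division with remainder until the remainder is 0:
134411 = 43·3091 + 1498, so a_0 = 43
3091 = 2·1498 + 95, so a_1 = 2
1498 = 15·95 + 73, so a_2 = 15
95 = 1·73 + 22, so a_3 = 1
73 = 3·22 + 7, so a_4 = 3
22 = 3·7 + 1, so a_5 = 3
7 = 7·1 + 0, so a_6 = 7

[43; 2, 15, 1, 3, 3, 7]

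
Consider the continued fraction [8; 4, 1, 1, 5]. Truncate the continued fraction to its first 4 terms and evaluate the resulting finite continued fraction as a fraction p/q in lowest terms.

Starting at the tail and folding back:
Start with 1.
1 + 1/(1/1) = 1 + 1/1 = 2/1
4 + 1/(2/1) = 4 + 1/2 = 9/2
8 + 1/(9/2) = 8 + 2/9 = 74/9

74/9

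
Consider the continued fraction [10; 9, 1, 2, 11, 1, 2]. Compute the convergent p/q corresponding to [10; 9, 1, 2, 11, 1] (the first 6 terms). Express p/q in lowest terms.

3617/358

Starting at the tail and folding back:
Start with 1.
11 + 1/(1/1) = 11 + 1/1 = 12/1
2 + 1/(12/1) = 2 + 1/12 = 25/12
1 + 1/(25/12) = 1 + 12/25 = 37/25
9 + 1/(37/25) = 9 + 25/37 = 358/37
10 + 1/(358/37) = 10 + 37/358 = 3617/358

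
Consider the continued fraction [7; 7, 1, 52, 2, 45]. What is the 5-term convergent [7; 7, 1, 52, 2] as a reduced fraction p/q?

Use the convergent recurrence hₖ = aₖ·hₖ₋₁ + hₖ₋₂ (and likewise for the denominators kₖ):
a_0 = 7: 7/1
a_1 = 7: 50/7
a_2 = 1: 57/8
a_3 = 52: 3014/423
a_4 = 2: 6085/854

6085/854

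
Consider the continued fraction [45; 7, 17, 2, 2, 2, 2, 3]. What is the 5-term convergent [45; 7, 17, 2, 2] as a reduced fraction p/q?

Start with 2.
2 + 1/(2/1) = 2 + 1/2 = 5/2
17 + 1/(5/2) = 17 + 2/5 = 87/5
7 + 1/(87/5) = 7 + 5/87 = 614/87
45 + 1/(614/87) = 45 + 87/614 = 27717/614

27717/614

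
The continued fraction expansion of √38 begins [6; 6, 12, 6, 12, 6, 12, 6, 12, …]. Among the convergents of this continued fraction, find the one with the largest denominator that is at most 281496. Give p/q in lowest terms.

202501/32850

a_0 = 6: 6/1  (≤ bound)
a_1 = 6: 37/6  (≤ bound)
a_2 = 12: 450/73  (≤ bound)
a_3 = 6: 2737/444  (≤ bound)
a_4 = 12: 33294/5401  (≤ bound)
a_5 = 6: 202501/32850  (≤ bound)
a_6 = 12: 2463306/399601  (> 281496, stop)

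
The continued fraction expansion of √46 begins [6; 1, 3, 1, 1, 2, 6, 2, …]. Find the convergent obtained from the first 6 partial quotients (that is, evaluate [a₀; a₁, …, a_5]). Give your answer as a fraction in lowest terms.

156/23

Use the convergent recurrence hₖ = aₖ·hₖ₋₁ + hₖ₋₂ (and likewise for the denominators kₖ):
a_0 = 6: 6/1
a_1 = 1: 7/1
a_2 = 3: 27/4
a_3 = 1: 34/5
a_4 = 1: 61/9
a_5 = 2: 156/23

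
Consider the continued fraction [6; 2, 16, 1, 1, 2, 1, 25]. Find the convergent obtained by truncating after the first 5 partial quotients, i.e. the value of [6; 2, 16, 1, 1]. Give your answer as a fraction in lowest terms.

441/68

Use the convergent recurrence hₖ = aₖ·hₖ₋₁ + hₖ₋₂ (and likewise for the denominators kₖ):
a_0 = 6: 6/1
a_1 = 2: 13/2
a_2 = 16: 214/33
a_3 = 1: 227/35
a_4 = 1: 441/68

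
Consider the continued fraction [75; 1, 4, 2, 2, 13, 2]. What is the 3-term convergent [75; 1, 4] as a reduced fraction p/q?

379/5

a_0 = 75: 75/1
a_1 = 1: 76/1
a_2 = 4: 379/5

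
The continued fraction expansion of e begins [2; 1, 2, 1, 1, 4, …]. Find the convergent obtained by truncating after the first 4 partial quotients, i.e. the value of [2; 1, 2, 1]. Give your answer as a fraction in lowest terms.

Use the convergent recurrence hₖ = aₖ·hₖ₋₁ + hₖ₋₂ (and likewise for the denominators kₖ):
a_0 = 2: 2/1
a_1 = 1: 3/1
a_2 = 2: 8/3
a_3 = 1: 11/4

11/4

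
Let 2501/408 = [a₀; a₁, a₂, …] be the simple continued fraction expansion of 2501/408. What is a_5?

5

Run the Euclidean algorithm, recording each quotient:
2501 ÷ 408 → quotient 6, remainder 53
408 ÷ 53 → quotient 7, remainder 37
53 ÷ 37 → quotient 1, remainder 16
37 ÷ 16 → quotient 2, remainder 5
16 ÷ 5 → quotient 3, remainder 1
5 ÷ 1 → quotient 5, remainder 0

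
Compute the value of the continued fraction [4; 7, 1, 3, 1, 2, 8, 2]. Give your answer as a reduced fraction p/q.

7972/1931

Compute successive convergents:
a_0 = 4: 4/1
a_1 = 7: 29/7
a_2 = 1: 33/8
a_3 = 3: 128/31
a_4 = 1: 161/39
a_5 = 2: 450/109
a_6 = 8: 3761/911
a_7 = 2: 7972/1931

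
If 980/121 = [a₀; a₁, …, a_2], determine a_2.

12

⌊980/121⌋ = 8, remainder 12
⌊121/12⌋ = 10, remainder 1
⌊12/1⌋ = 12, remainder 0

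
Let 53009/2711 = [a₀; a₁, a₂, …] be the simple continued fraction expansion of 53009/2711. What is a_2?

1

Repeatedly divide and take the remainder:
53009 = 19·2711 + 1500, so a_0 = 19
2711 = 1·1500 + 1211, so a_1 = 1
1500 = 1·1211 + 289, so a_2 = 1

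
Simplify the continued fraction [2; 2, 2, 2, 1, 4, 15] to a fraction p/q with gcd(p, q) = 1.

2936/1217

a_0 = 2: 2/1
a_1 = 2: 5/2
a_2 = 2: 12/5
a_3 = 2: 29/12
a_4 = 1: 41/17
a_5 = 4: 193/80
a_6 = 15: 2936/1217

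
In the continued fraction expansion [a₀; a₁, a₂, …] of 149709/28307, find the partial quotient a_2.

2

Repeatedly divide and take the remainder:
149709 = 5·28307 + 8174, so a_0 = 5
28307 = 3·8174 + 3785, so a_1 = 3
8174 = 2·3785 + 604, so a_2 = 2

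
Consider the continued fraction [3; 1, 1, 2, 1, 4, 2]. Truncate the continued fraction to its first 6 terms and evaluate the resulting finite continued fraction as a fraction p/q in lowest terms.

118/33

Collapse the nested fraction from the inside out:
Start with 4.
1 + 1/(4/1) = 1 + 1/4 = 5/4
2 + 1/(5/4) = 2 + 4/5 = 14/5
1 + 1/(14/5) = 1 + 5/14 = 19/14
1 + 1/(19/14) = 1 + 14/19 = 33/19
3 + 1/(33/19) = 3 + 19/33 = 118/33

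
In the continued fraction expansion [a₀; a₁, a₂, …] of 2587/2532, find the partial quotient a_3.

2

Run the Euclidean algorithm, recording each quotient:
⌊2587/2532⌋ = 1, remainder 55
⌊2532/55⌋ = 46, remainder 2
⌊55/2⌋ = 27, remainder 1
⌊2/1⌋ = 2, remainder 0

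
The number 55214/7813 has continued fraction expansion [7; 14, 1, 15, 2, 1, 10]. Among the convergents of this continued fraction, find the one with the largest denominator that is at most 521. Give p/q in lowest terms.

a_0 = 7: 7/1  (≤ bound)
a_1 = 14: 99/14  (≤ bound)
a_2 = 1: 106/15  (≤ bound)
a_3 = 15: 1689/239  (≤ bound)
a_4 = 2: 3484/493  (≤ bound)
a_5 = 1: 5173/732  (> 521, stop)

3484/493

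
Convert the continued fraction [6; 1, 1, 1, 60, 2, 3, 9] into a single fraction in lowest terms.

Start with 9.
3 + 1/(9/1) = 3 + 1/9 = 28/9
2 + 1/(28/9) = 2 + 9/28 = 65/28
60 + 1/(65/28) = 60 + 28/65 = 3928/65
1 + 1/(3928/65) = 1 + 65/3928 = 3993/3928
1 + 1/(3993/3928) = 1 + 3928/3993 = 7921/3993
1 + 1/(7921/3993) = 1 + 3993/7921 = 11914/7921
6 + 1/(11914/7921) = 6 + 7921/11914 = 79405/11914

79405/11914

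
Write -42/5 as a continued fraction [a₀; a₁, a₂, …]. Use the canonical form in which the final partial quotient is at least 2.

[-9; 1, 1, 2]

-42 = -9·5 + 3, so a_0 = -9
5 = 1·3 + 2, so a_1 = 1
3 = 1·2 + 1, so a_2 = 1
2 = 2·1 + 0, so a_3 = 2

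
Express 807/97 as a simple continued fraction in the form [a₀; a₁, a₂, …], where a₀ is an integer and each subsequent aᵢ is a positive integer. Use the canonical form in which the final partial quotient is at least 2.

Run the Euclidean algorithm, recording each quotient:
807 ÷ 97 → quotient 8, remainder 31
97 ÷ 31 → quotient 3, remainder 4
31 ÷ 4 → quotient 7, remainder 3
4 ÷ 3 → quotient 1, remainder 1
3 ÷ 1 → quotient 3, remainder 0

[8; 3, 7, 1, 3]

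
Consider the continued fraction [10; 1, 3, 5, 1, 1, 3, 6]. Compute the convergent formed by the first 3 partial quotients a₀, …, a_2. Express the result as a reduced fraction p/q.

Start with 3.
1 + 1/(3/1) = 1 + 1/3 = 4/3
10 + 1/(4/3) = 10 + 3/4 = 43/4

43/4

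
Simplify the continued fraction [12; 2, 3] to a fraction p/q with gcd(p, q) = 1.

Use the convergent recurrence hₖ = aₖ·hₖ₋₁ + hₖ₋₂ (and likewise for the denominators kₖ):
a_0 = 12: 12/1
a_1 = 2: 25/2
a_2 = 3: 87/7

87/7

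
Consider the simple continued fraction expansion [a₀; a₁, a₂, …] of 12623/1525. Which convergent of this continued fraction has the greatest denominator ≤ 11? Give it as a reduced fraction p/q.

91/11

List convergents until the denominator exceeds the bound:
a_0 = 8: 8/1  (≤ bound)
a_1 = 3: 25/3  (≤ bound)
a_2 = 1: 33/4  (≤ bound)
a_3 = 1: 58/7  (≤ bound)
a_4 = 1: 91/11  (≤ bound)
a_5 = 1: 149/18  (> 11, stop)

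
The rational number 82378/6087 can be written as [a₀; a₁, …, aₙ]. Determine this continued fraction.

⌊82378/6087⌋ = 13, remainder 3247
⌊6087/3247⌋ = 1, remainder 2840
⌊3247/2840⌋ = 1, remainder 407
⌊2840/407⌋ = 6, remainder 398
⌊407/398⌋ = 1, remainder 9
⌊398/9⌋ = 44, remainder 2
⌊9/2⌋ = 4, remainder 1
⌊2/1⌋ = 2, remainder 0

[13; 1, 1, 6, 1, 44, 4, 2]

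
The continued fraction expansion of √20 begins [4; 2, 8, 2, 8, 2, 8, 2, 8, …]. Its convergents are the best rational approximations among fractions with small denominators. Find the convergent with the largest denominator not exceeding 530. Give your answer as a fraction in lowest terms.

1364/305

List convergents until the denominator exceeds the bound:
a_0 = 4: 4/1  (≤ bound)
a_1 = 2: 9/2  (≤ bound)
a_2 = 8: 76/17  (≤ bound)
a_3 = 2: 161/36  (≤ bound)
a_4 = 8: 1364/305  (≤ bound)
a_5 = 2: 2889/646  (> 530, stop)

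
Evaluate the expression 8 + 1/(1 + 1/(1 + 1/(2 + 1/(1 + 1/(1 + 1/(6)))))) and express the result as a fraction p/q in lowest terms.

Collapse the nested fraction from the inside out:
Start with 6.
1 + 1/(6/1) = 1 + 1/6 = 7/6
1 + 1/(7/6) = 1 + 6/7 = 13/7
2 + 1/(13/7) = 2 + 7/13 = 33/13
1 + 1/(33/13) = 1 + 13/33 = 46/33
1 + 1/(46/33) = 1 + 33/46 = 79/46
8 + 1/(79/46) = 8 + 46/79 = 678/79

678/79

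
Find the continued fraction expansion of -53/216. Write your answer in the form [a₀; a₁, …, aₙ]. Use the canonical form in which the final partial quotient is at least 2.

[-1; 1, 3, 13, 4]

-53 ÷ 216 → quotient -1, remainder 163
216 ÷ 163 → quotient 1, remainder 53
163 ÷ 53 → quotient 3, remainder 4
53 ÷ 4 → quotient 13, remainder 1
4 ÷ 1 → quotient 4, remainder 0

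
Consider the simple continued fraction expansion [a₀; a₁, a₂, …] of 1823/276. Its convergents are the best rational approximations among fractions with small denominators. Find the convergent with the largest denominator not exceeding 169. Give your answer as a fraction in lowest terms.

a_0 = 6: 6/1  (≤ bound)
a_1 = 1: 7/1  (≤ bound)
a_2 = 1: 13/2  (≤ bound)
a_3 = 1: 20/3  (≤ bound)
a_4 = 1: 33/5  (≤ bound)
a_5 = 7: 251/38  (≤ bound)
a_6 = 3: 786/119  (≤ bound)
a_7 = 2: 1823/276  (> 169, stop)

786/119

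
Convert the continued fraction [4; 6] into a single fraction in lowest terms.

a_0 = 4: 4/1
a_1 = 6: 25/6

25/6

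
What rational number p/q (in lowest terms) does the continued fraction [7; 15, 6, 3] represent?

2035/288

Collapse the nested fraction from the inside out:
Start with 3.
6 + 1/(3/1) = 6 + 1/3 = 19/3
15 + 1/(19/3) = 15 + 3/19 = 288/19
7 + 1/(288/19) = 7 + 19/288 = 2035/288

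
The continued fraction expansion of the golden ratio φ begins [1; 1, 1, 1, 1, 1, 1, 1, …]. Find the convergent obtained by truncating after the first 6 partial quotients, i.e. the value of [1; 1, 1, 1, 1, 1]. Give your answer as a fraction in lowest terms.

13/8

Build up convergents one term at a time:
a_0 = 1: 1/1
a_1 = 1: 2/1
a_2 = 1: 3/2
a_3 = 1: 5/3
a_4 = 1: 8/5
a_5 = 1: 13/8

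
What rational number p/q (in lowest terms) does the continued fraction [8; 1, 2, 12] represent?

Start with 12.
2 + 1/(12/1) = 2 + 1/12 = 25/12
1 + 1/(25/12) = 1 + 12/25 = 37/25
8 + 1/(37/25) = 8 + 25/37 = 321/37

321/37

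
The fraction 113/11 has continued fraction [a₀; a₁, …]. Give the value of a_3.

2

⌊113/11⌋ = 10, remainder 3
⌊11/3⌋ = 3, remainder 2
⌊3/2⌋ = 1, remainder 1
⌊2/1⌋ = 2, remainder 0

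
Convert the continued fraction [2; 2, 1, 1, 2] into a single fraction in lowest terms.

31/13

Work from the innermost term outward:
Start with 2.
1 + 1/(2/1) = 1 + 1/2 = 3/2
1 + 1/(3/2) = 1 + 2/3 = 5/3
2 + 1/(5/3) = 2 + 3/5 = 13/5
2 + 1/(13/5) = 2 + 5/13 = 31/13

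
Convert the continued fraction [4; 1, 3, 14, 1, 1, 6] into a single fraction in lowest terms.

3656/769

a_0 = 4: 4/1
a_1 = 1: 5/1
a_2 = 3: 19/4
a_3 = 14: 271/57
a_4 = 1: 290/61
a_5 = 1: 561/118
a_6 = 6: 3656/769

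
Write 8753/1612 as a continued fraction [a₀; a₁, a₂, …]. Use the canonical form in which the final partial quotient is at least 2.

[5; 2, 3, 15, 15]

Run the Euclidean algorithm, recording each quotient:
8753 ÷ 1612 → quotient 5, remainder 693
1612 ÷ 693 → quotient 2, remainder 226
693 ÷ 226 → quotient 3, remainder 15
226 ÷ 15 → quotient 15, remainder 1
15 ÷ 1 → quotient 15, remainder 0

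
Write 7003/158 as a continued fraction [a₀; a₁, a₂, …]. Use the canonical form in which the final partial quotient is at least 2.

[44; 3, 10, 5]

⌊7003/158⌋ = 44, remainder 51
⌊158/51⌋ = 3, remainder 5
⌊51/5⌋ = 10, remainder 1
⌊5/1⌋ = 5, remainder 0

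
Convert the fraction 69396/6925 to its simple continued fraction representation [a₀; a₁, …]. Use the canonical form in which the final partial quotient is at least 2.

[10; 47, 2, 3, 6, 1, 2]

Apply division with remainder until the remainder is 0:
69396 ÷ 6925 → quotient 10, remainder 146
6925 ÷ 146 → quotient 47, remainder 63
146 ÷ 63 → quotient 2, remainder 20
63 ÷ 20 → quotient 3, remainder 3
20 ÷ 3 → quotient 6, remainder 2
3 ÷ 2 → quotient 1, remainder 1
2 ÷ 1 → quotient 2, remainder 0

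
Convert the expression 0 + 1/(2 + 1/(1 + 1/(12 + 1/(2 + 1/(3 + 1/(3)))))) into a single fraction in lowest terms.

Build up convergents one term at a time:
a_0 = 0: 0/1
a_1 = 2: 1/2
a_2 = 1: 1/3
a_3 = 12: 13/38
a_4 = 2: 27/79
a_5 = 3: 94/275
a_6 = 3: 309/904

309/904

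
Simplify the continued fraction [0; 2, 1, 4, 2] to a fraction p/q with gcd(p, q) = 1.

a_0 = 0: 0/1
a_1 = 2: 1/2
a_2 = 1: 1/3
a_3 = 4: 5/14
a_4 = 2: 11/31

11/31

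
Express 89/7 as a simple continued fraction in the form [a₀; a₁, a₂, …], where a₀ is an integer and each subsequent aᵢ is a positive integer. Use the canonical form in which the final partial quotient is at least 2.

[12; 1, 2, 2]

89 = 12·7 + 5, so a_0 = 12
7 = 1·5 + 2, so a_1 = 1
5 = 2·2 + 1, so a_2 = 2
2 = 2·1 + 0, so a_3 = 2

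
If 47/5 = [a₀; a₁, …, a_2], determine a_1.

2

47 ÷ 5 → quotient 9, remainder 2
5 ÷ 2 → quotient 2, remainder 1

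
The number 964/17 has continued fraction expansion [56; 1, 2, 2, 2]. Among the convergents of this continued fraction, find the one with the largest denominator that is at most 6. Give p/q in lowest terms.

170/3

a_0 = 56: 56/1  (≤ bound)
a_1 = 1: 57/1  (≤ bound)
a_2 = 2: 170/3  (≤ bound)
a_3 = 2: 397/7  (> 6, stop)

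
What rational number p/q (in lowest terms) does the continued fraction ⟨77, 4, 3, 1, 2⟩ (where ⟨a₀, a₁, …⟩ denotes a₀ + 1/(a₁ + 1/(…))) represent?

3630/47

Start with 2.
1 + 1/(2/1) = 1 + 1/2 = 3/2
3 + 1/(3/2) = 3 + 2/3 = 11/3
4 + 1/(11/3) = 4 + 3/11 = 47/11
77 + 1/(47/11) = 77 + 11/47 = 3630/47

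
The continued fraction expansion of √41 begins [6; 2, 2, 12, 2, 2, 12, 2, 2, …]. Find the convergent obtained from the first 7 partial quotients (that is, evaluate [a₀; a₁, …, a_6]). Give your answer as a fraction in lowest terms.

25414/3969

Start with 12.
2 + 1/(12/1) = 2 + 1/12 = 25/12
2 + 1/(25/12) = 2 + 12/25 = 62/25
12 + 1/(62/25) = 12 + 25/62 = 769/62
2 + 1/(769/62) = 2 + 62/769 = 1600/769
2 + 1/(1600/769) = 2 + 769/1600 = 3969/1600
6 + 1/(3969/1600) = 6 + 1600/3969 = 25414/3969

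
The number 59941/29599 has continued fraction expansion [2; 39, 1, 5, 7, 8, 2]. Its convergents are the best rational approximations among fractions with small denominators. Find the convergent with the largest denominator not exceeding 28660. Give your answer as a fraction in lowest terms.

a_0 = 2: 2/1  (≤ bound)
a_1 = 39: 79/39  (≤ bound)
a_2 = 1: 81/40  (≤ bound)
a_3 = 5: 484/239  (≤ bound)
a_4 = 7: 3469/1713  (≤ bound)
a_5 = 8: 28236/13943  (≤ bound)
a_6 = 2: 59941/29599  (> 28660, stop)

28236/13943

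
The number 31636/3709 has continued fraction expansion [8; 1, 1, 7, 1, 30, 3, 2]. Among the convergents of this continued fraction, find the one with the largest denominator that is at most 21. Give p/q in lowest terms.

145/17

List convergents until the denominator exceeds the bound:
a_0 = 8: 8/1  (≤ bound)
a_1 = 1: 9/1  (≤ bound)
a_2 = 1: 17/2  (≤ bound)
a_3 = 7: 128/15  (≤ bound)
a_4 = 1: 145/17  (≤ bound)
a_5 = 30: 4478/525  (> 21, stop)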